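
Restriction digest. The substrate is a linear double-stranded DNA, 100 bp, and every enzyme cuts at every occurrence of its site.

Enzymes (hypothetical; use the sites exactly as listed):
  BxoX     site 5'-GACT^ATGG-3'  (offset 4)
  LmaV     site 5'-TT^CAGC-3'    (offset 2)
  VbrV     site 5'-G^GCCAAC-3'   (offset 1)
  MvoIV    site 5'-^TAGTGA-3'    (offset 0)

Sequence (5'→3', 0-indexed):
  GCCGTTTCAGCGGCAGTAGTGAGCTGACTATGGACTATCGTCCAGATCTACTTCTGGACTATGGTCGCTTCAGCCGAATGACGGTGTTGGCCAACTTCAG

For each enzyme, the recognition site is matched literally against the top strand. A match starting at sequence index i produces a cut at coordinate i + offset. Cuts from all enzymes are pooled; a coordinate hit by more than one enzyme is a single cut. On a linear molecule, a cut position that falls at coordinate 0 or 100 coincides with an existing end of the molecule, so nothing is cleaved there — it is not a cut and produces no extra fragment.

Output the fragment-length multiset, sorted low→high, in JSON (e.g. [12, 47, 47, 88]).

[7,9,10,11,13,19,31]

Per-enzyme occurrences:
  BxoX (GACTATGG, off=4): starts [25, 56] → cuts [29, 60]
  LmaV (TTCAGC, off=2): starts [5, 68] → cuts [7, 70]
  VbrV (GGCCAAC, off=1): starts [88] → cuts [89]
  MvoIV (TAGTGA, off=0): starts [16] → cuts [16]

Pooled cuts: [7, 16, 29, 60, 70, 89]

Fragment lengths:
  [0,7): 7 bp
  [7,16): 9 bp
  [16,29): 13 bp
  [29,60): 31 bp
  [60,70): 10 bp
  [70,89): 19 bp
  [89,100): 11 bp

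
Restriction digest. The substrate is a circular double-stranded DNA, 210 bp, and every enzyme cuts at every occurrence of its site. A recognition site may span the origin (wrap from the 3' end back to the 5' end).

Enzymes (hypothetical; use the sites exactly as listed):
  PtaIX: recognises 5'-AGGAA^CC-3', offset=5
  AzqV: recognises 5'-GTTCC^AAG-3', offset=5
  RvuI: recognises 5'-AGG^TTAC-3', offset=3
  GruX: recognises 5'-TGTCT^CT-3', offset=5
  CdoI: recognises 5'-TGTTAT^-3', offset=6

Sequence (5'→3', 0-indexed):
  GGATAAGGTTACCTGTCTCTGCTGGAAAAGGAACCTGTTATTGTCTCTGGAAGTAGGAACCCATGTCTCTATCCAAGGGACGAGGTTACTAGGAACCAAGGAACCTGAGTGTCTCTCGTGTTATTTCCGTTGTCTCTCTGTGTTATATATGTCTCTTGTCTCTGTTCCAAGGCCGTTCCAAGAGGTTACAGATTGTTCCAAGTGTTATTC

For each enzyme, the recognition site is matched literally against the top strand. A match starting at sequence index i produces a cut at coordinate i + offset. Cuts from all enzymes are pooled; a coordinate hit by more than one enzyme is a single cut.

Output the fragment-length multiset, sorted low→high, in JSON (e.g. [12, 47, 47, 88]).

[5,6,7,7,8,8,8,9,9,10,10,10,10,11,11,11,11,13,14,15,17]

Site scan:
  PtaIX AGGAACC/5: at [28, 54, 90, 98] ⇒ [33, 59, 95, 103]
  AzqV GTTCCAAG/5: at [163, 174, 194] ⇒ [168, 179, 199]
  RvuI AGGTTAC/3: at [5, 82, 182] ⇒ [8, 85, 185]
  GruX TGTCTCT/5: at [13, 41, 63, 109, 130, 149, 156] ⇒ [18, 46, 68, 114, 135, 154, 161]
  CdoI TGTTAT/6: at [35, 118, 140, 202] ⇒ [41, 124, 146, 208]

Pooled cuts: [8, 18, 33, 41, 46, 59, 68, 85, 95, 103, 114, 124, 135, 146, 154, 161, 168, 179, 185, 199, 208]

Fragment lengths:
  8→18: 10 bp
  18→33: 15 bp
  33→41: 8 bp
  41→46: 5 bp
  46→59: 13 bp
  59→68: 9 bp
  68→85: 17 bp
  85→95: 10 bp
  95→103: 8 bp
  103→114: 11 bp
  114→124: 10 bp
  124→135: 11 bp
  135→146: 11 bp
  146→154: 8 bp
  154→161: 7 bp
  161→168: 7 bp
  168→179: 11 bp
  179→185: 6 bp
  185→199: 14 bp
  199→208: 9 bp
  208→8 (wrap): 210-208+8 = 10 bp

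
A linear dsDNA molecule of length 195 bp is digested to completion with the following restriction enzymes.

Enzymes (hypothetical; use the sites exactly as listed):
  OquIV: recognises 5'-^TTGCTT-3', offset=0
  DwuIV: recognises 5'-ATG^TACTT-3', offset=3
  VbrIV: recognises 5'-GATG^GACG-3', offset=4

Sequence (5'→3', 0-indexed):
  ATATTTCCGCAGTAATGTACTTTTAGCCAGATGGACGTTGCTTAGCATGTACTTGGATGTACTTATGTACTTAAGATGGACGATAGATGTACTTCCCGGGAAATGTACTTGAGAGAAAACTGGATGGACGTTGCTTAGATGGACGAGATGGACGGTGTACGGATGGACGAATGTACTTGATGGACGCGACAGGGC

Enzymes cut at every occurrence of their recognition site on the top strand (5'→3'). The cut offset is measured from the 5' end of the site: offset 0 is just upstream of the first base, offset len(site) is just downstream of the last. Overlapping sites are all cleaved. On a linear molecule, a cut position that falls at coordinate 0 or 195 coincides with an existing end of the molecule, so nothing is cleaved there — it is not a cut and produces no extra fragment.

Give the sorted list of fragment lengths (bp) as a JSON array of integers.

Per-enzyme occurrences:
  OquIV TTGCTT/0: at [37, 130] ⇒ [37, 130]
  DwuIV ATGTACTT/3: at [14, 46, 56, 64, 86, 102, 170] ⇒ [17, 49, 59, 67, 89, 105, 173]
  VbrIV GATGGACG/4: at [29, 74, 122, 137, 146, 161, 178] ⇒ [33, 78, 126, 141, 150, 165, 182]

Pooled cuts: [17, 33, 37, 49, 59, 67, 78, 89, 105, 126, 130, 141, 150, 165, 173, 182]

Fragments:
  [0,17): 17 bp
  [17,33): 16 bp
  [33,37): 4 bp
  [37,49): 12 bp
  [49,59): 10 bp
  [59,67): 8 bp
  [67,78): 11 bp
  [78,89): 11 bp
  [89,105): 16 bp
  [105,126): 21 bp
  [126,130): 4 bp
  [130,141): 11 bp
  [141,150): 9 bp
  [150,165): 15 bp
  [165,173): 8 bp
  [173,182): 9 bp
  [182,195): 13 bp

[4,4,8,8,9,9,10,11,11,11,12,13,15,16,16,17,21]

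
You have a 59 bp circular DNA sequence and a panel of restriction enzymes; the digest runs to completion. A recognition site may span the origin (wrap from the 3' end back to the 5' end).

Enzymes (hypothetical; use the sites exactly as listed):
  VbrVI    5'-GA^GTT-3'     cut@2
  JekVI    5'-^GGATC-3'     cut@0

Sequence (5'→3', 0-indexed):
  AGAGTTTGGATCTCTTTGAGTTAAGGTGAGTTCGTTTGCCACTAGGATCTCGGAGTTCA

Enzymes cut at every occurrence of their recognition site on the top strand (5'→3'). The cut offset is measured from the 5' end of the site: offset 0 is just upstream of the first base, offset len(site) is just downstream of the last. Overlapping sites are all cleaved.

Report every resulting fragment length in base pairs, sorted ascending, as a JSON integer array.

Per-enzyme occurrences:
  VbrVI GAGTT/2: at [1, 17, 27, 52] ⇒ [3, 19, 29, 54]
  JekVI GGATC/0: at [7, 44] ⇒ [7, 44]

Pooled cuts: [3, 7, 19, 29, 44, 54]

Fragment lengths:
  3→7: 4 bp
  7→19: 12 bp
  19→29: 10 bp
  29→44: 15 bp
  44→54: 10 bp
  54→3 (wrap): 59-54+3 = 8 bp

[4,8,10,10,12,15]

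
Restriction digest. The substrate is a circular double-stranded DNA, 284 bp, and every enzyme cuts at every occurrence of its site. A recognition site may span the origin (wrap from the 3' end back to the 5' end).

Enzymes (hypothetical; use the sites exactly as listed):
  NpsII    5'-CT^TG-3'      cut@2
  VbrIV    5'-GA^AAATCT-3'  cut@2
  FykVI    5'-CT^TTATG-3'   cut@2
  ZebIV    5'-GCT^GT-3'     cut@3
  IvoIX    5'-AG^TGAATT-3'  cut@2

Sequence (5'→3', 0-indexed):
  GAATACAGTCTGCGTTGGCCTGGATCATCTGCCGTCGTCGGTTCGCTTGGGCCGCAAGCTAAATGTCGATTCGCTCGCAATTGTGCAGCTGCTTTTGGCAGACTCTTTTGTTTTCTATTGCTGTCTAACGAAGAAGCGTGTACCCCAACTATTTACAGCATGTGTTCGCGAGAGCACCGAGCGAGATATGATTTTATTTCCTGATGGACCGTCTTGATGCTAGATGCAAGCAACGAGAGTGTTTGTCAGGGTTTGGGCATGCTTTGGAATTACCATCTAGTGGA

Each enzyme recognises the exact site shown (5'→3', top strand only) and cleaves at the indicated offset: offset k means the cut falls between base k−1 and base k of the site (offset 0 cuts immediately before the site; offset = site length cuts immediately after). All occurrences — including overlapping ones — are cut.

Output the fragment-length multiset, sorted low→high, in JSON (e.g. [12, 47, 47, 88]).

[75,92,117]

Site scan:
  NpsII (CTTG, off=2): starts [45, 212] → cuts [47, 214]
  VbrIV (GAAAATCT, off=2): no sites
  FykVI (CTTTATG, off=2): no sites
  ZebIV (GCTGT, off=3): starts [119] → cuts [122]
  IvoIX (AGTGAATT, off=2): no sites

All cut coordinates (distinct, sorted): [47, 122, 214]

Fragments:
  47→122: 75 bp
  122→214: 92 bp
  214→47 (wrap): 284-214+47 = 117 bp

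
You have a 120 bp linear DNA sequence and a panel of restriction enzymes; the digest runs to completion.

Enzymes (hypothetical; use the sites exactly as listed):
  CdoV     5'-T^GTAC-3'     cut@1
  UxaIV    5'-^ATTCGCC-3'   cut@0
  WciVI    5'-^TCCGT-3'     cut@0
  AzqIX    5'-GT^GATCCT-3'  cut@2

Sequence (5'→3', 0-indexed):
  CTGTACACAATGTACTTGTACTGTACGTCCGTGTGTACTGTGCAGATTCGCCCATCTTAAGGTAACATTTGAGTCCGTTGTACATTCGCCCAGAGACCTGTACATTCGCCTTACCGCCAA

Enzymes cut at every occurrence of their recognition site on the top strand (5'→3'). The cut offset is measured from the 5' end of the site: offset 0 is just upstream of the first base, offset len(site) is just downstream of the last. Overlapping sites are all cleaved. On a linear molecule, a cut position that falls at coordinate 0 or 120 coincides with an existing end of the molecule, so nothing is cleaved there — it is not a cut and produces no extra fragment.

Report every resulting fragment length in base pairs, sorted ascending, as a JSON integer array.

Scan for sites:
  CdoV TGTAC/1: at [1, 10, 16, 21, 33, 78, 98] ⇒ [2, 11, 17, 22, 34, 79, 99]
  UxaIV ATTCGCC/0: at [45, 83, 103] ⇒ [45, 83, 103]
  WciVI TCCGT/0: at [27, 73] ⇒ [27, 73]
  AzqIX (GTGATCCT, off=2): no sites

Pooled cuts: [2, 11, 17, 22, 27, 34, 45, 73, 79, 83, 99, 103]

Fragment lengths:
  [0,2): 2 bp
  [2,11): 9 bp
  [11,17): 6 bp
  [17,22): 5 bp
  [22,27): 5 bp
  [27,34): 7 bp
  [34,45): 11 bp
  [45,73): 28 bp
  [73,79): 6 bp
  [79,83): 4 bp
  [83,99): 16 bp
  [99,103): 4 bp
  [103,120): 17 bp

[2,4,4,5,5,6,6,7,9,11,16,17,28]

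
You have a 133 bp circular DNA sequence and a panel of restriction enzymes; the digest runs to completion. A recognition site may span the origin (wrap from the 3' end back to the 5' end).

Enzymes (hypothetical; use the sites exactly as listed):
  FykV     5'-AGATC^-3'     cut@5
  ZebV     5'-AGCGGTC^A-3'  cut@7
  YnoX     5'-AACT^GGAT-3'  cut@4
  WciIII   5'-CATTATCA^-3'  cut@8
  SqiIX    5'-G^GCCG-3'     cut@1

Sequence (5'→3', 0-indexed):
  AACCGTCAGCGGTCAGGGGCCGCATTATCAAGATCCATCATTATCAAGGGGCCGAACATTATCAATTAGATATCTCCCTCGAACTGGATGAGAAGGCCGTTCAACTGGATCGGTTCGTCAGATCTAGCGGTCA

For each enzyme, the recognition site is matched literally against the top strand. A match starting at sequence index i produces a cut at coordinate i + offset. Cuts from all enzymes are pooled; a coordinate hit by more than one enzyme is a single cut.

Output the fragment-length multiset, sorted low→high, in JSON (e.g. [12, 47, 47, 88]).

[4,4,5,8,10,11,11,12,14,15,18,21]

Per-enzyme occurrences:
  FykV (AGATC, off=5): starts [30, 119] → cuts [35, 124]
  ZebV (AGCGGTCA, off=7): starts [7, 125] → cuts [14, 132]
  YnoX (AACTGGAT, off=4): starts [81, 102] → cuts [85, 106]
  WciIII (CATTATCA, off=8): starts [22, 38, 56] → cuts [30, 46, 64]
  SqiIX (GGCCG, off=1): starts [17, 49, 94] → cuts [18, 50, 95]

All cut coordinates (distinct, sorted): [14, 18, 30, 35, 46, 50, 64, 85, 95, 106, 124, 132]

Fragments:
  14→18: 4 bp
  18→30: 12 bp
  30→35: 5 bp
  35→46: 11 bp
  46→50: 4 bp
  50→64: 14 bp
  64→85: 21 bp
  85→95: 10 bp
  95→106: 11 bp
  106→124: 18 bp
  124→132: 8 bp
  132→14 (wrap): 133-132+14 = 15 bp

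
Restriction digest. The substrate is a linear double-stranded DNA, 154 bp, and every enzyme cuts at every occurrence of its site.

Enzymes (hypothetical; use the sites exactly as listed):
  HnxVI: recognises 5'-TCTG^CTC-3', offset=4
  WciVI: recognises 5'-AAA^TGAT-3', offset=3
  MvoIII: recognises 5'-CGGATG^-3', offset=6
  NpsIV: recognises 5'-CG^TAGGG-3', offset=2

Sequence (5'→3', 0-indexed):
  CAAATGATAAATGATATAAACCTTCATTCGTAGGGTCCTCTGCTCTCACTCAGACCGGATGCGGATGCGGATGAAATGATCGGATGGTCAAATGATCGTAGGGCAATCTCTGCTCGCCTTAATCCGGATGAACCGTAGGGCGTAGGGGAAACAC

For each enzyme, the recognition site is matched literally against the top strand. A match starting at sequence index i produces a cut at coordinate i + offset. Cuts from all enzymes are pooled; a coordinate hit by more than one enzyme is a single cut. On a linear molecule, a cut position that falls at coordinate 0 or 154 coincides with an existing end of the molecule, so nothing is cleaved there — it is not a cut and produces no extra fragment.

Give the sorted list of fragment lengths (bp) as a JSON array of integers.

Per-enzyme occurrences:
  HnxVI TCTGCTC/4: at [38, 108] ⇒ [42, 112]
  WciVI AAATGAT/3: at [1, 8, 73, 89] ⇒ [4, 11, 76, 92]
  MvoIII CGGATG/6: at [55, 61, 67, 80, 124] ⇒ [61, 67, 73, 86, 130]
  NpsIV CGTAGGG/2: at [28, 96, 133, 140] ⇒ [30, 98, 135, 142]

All cut coordinates (distinct, sorted): [4, 11, 30, 42, 61, 67, 73, 76, 86, 92, 98, 112, 130, 135, 142]

Fragments:
  [0,4): 4 bp
  [4,11): 7 bp
  [11,30): 19 bp
  [30,42): 12 bp
  [42,61): 19 bp
  [61,67): 6 bp
  [67,73): 6 bp
  [73,76): 3 bp
  [76,86): 10 bp
  [86,92): 6 bp
  [92,98): 6 bp
  [98,112): 14 bp
  [112,130): 18 bp
  [130,135): 5 bp
  [135,142): 7 bp
  [142,154): 12 bp

[3,4,5,6,6,6,6,7,7,10,12,12,14,18,19,19]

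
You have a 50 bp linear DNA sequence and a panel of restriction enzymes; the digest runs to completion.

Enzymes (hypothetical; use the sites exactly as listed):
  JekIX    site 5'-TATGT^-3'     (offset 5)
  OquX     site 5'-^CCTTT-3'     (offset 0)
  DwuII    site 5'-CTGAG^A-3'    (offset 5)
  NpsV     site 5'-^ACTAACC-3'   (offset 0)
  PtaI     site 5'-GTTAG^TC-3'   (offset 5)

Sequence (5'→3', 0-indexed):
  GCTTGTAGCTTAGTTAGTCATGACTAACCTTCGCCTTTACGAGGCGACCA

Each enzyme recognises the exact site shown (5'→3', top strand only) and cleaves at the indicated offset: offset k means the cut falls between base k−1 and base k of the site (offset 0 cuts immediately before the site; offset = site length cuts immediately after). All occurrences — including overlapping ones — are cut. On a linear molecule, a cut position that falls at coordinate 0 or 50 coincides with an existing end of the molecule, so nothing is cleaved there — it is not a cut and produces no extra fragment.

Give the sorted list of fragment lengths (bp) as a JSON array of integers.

[5,11,17,17]

Per-enzyme occurrences:
  JekIX (TATGT, off=5): no sites
  OquX (CCTTT, off=0): starts [33] → cuts [33]
  DwuII (CTGAGA, off=5): no sites
  NpsV (ACTAACC, off=0): starts [22] → cuts [22]
  PtaI (GTTAGTC, off=5): starts [12] → cuts [17]

Pooled cuts: [17, 22, 33]

Fragment lengths:
  [0,17): 17 bp
  [17,22): 5 bp
  [22,33): 11 bp
  [33,50): 17 bp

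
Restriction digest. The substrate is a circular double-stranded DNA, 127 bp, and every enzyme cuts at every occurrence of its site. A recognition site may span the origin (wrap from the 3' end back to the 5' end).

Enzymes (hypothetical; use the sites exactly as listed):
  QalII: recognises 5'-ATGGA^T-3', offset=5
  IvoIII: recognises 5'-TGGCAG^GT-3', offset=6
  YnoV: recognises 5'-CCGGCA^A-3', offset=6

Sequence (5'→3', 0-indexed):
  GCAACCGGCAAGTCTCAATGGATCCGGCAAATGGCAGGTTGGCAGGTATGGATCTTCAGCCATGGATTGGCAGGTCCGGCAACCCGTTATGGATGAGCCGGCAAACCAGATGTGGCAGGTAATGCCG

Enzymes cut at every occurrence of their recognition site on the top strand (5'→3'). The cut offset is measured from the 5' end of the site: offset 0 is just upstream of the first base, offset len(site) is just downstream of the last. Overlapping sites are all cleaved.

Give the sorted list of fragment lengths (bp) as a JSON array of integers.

[7,7,7,7,8,8,8,10,12,12,12,14,15]

Site scan:
  QalII ATGGAT/5: at [17, 47, 61, 88] ⇒ [22, 52, 66, 93]
  IvoIII TGGCAGGT/6: at [31, 39, 67, 112] ⇒ [37, 45, 73, 118]
  YnoV CCGGCAA/6: at [4, 23, 75, 97, 124] ⇒ [3, 10, 29, 81, 103]

All cut coordinates (distinct, sorted): [3, 10, 22, 29, 37, 45, 52, 66, 73, 81, 93, 103, 118]

Fragments:
  3→10: 7 bp
  10→22: 12 bp
  22→29: 7 bp
  29→37: 8 bp
  37→45: 8 bp
  45→52: 7 bp
  52→66: 14 bp
  66→73: 7 bp
  73→81: 8 bp
  81→93: 12 bp
  93→103: 10 bp
  103→118: 15 bp
  118→3 (wrap): 127-118+3 = 12 bp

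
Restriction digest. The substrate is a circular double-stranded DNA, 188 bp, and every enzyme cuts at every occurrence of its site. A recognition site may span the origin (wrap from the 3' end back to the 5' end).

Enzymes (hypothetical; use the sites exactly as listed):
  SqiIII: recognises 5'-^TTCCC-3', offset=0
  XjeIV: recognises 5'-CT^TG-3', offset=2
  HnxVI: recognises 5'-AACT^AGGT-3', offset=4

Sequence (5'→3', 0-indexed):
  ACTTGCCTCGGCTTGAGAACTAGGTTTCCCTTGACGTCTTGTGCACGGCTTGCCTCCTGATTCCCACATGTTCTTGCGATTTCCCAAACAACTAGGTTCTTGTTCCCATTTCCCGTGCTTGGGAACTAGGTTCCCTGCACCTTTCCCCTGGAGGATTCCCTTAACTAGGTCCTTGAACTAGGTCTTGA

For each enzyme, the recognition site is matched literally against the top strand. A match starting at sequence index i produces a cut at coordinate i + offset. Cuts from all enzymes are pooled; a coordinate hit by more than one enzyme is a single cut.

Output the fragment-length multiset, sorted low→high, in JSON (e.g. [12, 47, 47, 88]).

[2,3,4,6,6,6,6,6,7,7,7,8,8,8,10,10,10,11,11,12,13,13,14]

Scan for sites:
  SqiIII TTCCC/0: at [25, 60, 80, 102, 109, 130, 142, 155] ⇒ [25, 60, 80, 102, 109, 130, 142, 155]
  XjeIV CTTG/2: at [1, 11, 29, 37, 48, 72, 98, 117, 171, 183] ⇒ [3, 13, 31, 39, 50, 74, 100, 119, 173, 185]
  HnxVI AACTAGGT/4: at [17, 89, 123, 162, 175] ⇒ [21, 93, 127, 166, 179]

Pooled cuts: [3, 13, 21, 25, 31, 39, 50, 60, 74, 80, 93, 100, 102, 109, 119, 127, 130, 142, 155, 166, 173, 179, 185]

Fragments:
  3→13: 10 bp
  13→21: 8 bp
  21→25: 4 bp
  25→31: 6 bp
  31→39: 8 bp
  39→50: 11 bp
  50→60: 10 bp
  60→74: 14 bp
  74→80: 6 bp
  80→93: 13 bp
  93→100: 7 bp
  100→102: 2 bp
  102→109: 7 bp
  109→119: 10 bp
  119→127: 8 bp
  127→130: 3 bp
  130→142: 12 bp
  142→155: 13 bp
  155→166: 11 bp
  166→173: 7 bp
  173→179: 6 bp
  179→185: 6 bp
  185→3 (wrap): 188-185+3 = 6 bp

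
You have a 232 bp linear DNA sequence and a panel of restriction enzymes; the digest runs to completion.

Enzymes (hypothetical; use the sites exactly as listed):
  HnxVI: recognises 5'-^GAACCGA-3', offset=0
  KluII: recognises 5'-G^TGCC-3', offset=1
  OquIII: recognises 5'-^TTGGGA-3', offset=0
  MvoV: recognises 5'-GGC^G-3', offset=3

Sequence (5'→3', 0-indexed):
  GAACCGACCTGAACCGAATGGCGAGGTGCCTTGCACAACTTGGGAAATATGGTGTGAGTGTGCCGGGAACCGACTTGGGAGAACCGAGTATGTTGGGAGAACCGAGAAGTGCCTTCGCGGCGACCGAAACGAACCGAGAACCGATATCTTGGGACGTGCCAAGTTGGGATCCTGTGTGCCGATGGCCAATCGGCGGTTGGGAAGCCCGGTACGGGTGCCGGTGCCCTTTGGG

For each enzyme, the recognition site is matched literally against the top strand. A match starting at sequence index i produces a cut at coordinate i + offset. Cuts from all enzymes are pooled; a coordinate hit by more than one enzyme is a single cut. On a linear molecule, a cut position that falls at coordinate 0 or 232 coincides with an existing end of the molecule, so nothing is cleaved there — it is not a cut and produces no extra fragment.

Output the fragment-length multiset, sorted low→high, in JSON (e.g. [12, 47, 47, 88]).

[2,4,6,6,6,6,7,7,8,8,9,10,11,11,11,12,12,12,13,13,18,19,21]

Per-enzyme occurrences:
  HnxVI GAACCGA/0: at [0, 10, 66, 80, 98, 130, 137] ⇒ [10, 66, 80, 98, 130, 137] (position 0 is a terminus of the linear molecule — no cut)
  KluII GTGCC/1: at [25, 59, 108, 155, 175, 214, 220] ⇒ [26, 60, 109, 156, 176, 215, 221]
  OquIII TTGGGA/0: at [39, 74, 92, 148, 163, 196] ⇒ [39, 74, 92, 148, 163, 196]
  MvoV GGCG/3: at [19, 118, 191] ⇒ [22, 121, 194]

All cut coordinates (distinct, sorted): [10, 22, 26, 39, 60, 66, 74, 80, 92, 98, 109, 121, 130, 137, 148, 156, 163, 176, 194, 196, 215, 221]

Fragments:
  [0,10): 10 bp
  [10,22): 12 bp
  [22,26): 4 bp
  [26,39): 13 bp
  [39,60): 21 bp
  [60,66): 6 bp
  [66,74): 8 bp
  [74,80): 6 bp
  [80,92): 12 bp
  [92,98): 6 bp
  [98,109): 11 bp
  [109,121): 12 bp
  [121,130): 9 bp
  [130,137): 7 bp
  [137,148): 11 bp
  [148,156): 8 bp
  [156,163): 7 bp
  [163,176): 13 bp
  [176,194): 18 bp
  [194,196): 2 bp
  [196,215): 19 bp
  [215,221): 6 bp
  [221,232): 11 bp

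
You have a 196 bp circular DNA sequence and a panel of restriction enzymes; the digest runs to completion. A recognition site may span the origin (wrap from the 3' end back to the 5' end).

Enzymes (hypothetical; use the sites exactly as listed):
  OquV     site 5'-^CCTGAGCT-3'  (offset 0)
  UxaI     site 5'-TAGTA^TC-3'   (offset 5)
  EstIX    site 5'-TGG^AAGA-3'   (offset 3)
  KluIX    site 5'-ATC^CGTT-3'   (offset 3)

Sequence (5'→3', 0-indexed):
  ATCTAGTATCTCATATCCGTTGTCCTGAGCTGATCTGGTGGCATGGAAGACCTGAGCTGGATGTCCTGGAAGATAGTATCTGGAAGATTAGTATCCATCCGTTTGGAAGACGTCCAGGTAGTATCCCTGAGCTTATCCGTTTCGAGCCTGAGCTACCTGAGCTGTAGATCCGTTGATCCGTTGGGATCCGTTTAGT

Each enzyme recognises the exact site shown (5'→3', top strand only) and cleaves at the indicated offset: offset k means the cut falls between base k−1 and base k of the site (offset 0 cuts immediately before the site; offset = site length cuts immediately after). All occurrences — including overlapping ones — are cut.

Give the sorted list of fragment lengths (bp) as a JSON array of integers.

[2,4,5,6,6,7,7,8,9,9,9,9,9,10,10,12,15,17,19,23]

Per-enzyme occurrences:
  OquV (CCTGAGCT, off=0): starts [23, 50, 125, 146, 155] → cuts [23, 50, 125, 146, 155]
  UxaI (TAGTATC, off=5): starts [3, 73, 88, 118, 192] → cuts [1, 8, 78, 93, 123]
  EstIX (TGGAAGA, off=3): starts [43, 66, 80, 103] → cuts [46, 69, 83, 106]
  KluIX (ATCCGTT, off=3): starts [14, 96, 134, 167, 175, 185] → cuts [17, 99, 137, 170, 178, 188]

Pooled cuts: [1, 8, 17, 23, 46, 50, 69, 78, 83, 93, 99, 106, 123, 125, 137, 146, 155, 170, 178, 188]

Fragments:
  1→8: 7 bp
  8→17: 9 bp
  17→23: 6 bp
  23→46: 23 bp
  46→50: 4 bp
  50→69: 19 bp
  69→78: 9 bp
  78→83: 5 bp
  83→93: 10 bp
  93→99: 6 bp
  99→106: 7 bp
  106→123: 17 bp
  123→125: 2 bp
  125→137: 12 bp
  137→146: 9 bp
  146→155: 9 bp
  155→170: 15 bp
  170→178: 8 bp
  178→188: 10 bp
  188→1 (wrap): 196-188+1 = 9 bp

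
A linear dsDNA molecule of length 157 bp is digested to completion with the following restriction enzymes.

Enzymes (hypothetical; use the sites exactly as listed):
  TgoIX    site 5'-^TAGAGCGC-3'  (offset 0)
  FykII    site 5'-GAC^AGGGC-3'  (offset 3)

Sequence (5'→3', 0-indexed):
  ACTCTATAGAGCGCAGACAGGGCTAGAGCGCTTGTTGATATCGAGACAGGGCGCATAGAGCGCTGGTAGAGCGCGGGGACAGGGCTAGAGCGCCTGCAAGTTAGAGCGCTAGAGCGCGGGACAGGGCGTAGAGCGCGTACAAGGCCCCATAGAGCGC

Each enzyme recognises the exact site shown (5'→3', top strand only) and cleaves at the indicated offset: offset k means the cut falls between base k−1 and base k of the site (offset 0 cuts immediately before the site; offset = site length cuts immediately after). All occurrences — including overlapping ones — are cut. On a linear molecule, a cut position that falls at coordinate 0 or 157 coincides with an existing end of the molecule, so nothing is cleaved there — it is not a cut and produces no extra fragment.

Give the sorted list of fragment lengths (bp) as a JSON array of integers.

Scan for sites:
  TgoIX TAGAGCGC/0: at [6, 23, 55, 66, 85, 101, 109, 128, 149] ⇒ [6, 23, 55, 66, 85, 101, 109, 128, 149]
  FykII GACAGGGC/3: at [15, 44, 77, 119] ⇒ [18, 47, 80, 122]

Pooled cuts: [6, 18, 23, 47, 55, 66, 80, 85, 101, 109, 122, 128, 149]

Fragments:
  [0,6): 6 bp
  [6,18): 12 bp
  [18,23): 5 bp
  [23,47): 24 bp
  [47,55): 8 bp
  [55,66): 11 bp
  [66,80): 14 bp
  [80,85): 5 bp
  [85,101): 16 bp
  [101,109): 8 bp
  [109,122): 13 bp
  [122,128): 6 bp
  [128,149): 21 bp
  [149,157): 8 bp

[5,5,6,6,8,8,8,11,12,13,14,16,21,24]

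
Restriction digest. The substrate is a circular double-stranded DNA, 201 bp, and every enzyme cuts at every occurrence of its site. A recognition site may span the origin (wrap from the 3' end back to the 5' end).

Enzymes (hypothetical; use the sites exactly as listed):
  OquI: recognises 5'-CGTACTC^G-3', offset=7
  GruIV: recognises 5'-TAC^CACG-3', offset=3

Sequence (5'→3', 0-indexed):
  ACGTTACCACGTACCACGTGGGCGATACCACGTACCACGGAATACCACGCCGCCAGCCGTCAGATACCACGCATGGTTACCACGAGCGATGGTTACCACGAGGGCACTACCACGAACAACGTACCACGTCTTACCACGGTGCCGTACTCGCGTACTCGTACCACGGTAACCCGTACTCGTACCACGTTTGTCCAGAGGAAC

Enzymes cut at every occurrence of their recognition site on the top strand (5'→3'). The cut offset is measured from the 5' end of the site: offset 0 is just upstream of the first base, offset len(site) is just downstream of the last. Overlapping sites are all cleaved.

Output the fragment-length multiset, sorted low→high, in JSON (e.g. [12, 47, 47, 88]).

Scan for sites:
  OquI CGTACTCG/7: at [142, 150, 171] ⇒ [149, 157, 178]
  GruIV TACCACG/3: at [4, 11, 25, 32, 42, 64, 77, 93, 107, 121, 131, 158, 179] ⇒ [7, 14, 28, 35, 45, 67, 80, 96, 110, 124, 134, 161, 182]

All cut coordinates (distinct, sorted): [7, 14, 28, 35, 45, 67, 80, 96, 110, 124, 134, 149, 157, 161, 178, 182]

Fragment lengths:
  7→14: 7 bp
  14→28: 14 bp
  28→35: 7 bp
  35→45: 10 bp
  45→67: 22 bp
  67→80: 13 bp
  80→96: 16 bp
  96→110: 14 bp
  110→124: 14 bp
  124→134: 10 bp
  134→149: 15 bp
  149→157: 8 bp
  157→161: 4 bp
  161→178: 17 bp
  178→182: 4 bp
  182→7 (wrap): 201-182+7 = 26 bp

[4,4,7,7,8,10,10,13,14,14,14,15,16,17,22,26]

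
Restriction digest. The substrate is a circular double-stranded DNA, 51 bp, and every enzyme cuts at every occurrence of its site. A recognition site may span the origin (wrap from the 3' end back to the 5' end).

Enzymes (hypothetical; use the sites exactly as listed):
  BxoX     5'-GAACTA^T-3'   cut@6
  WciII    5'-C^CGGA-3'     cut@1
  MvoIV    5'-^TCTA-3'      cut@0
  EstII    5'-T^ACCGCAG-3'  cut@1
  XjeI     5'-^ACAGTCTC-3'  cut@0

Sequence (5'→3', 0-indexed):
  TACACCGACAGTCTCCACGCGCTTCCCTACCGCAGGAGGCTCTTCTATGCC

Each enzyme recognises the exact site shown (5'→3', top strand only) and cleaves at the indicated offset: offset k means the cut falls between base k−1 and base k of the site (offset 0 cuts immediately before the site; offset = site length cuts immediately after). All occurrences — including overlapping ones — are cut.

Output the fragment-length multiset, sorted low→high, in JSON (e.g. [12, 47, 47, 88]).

[15,15,21]

Site scan:
  BxoX (GAACTAT, off=6): no sites
  WciII (CCGGA, off=1): no sites
  MvoIV (TCTA, off=0): starts [43] → cuts [43]
  EstII (TACCGCAG, off=1): starts [27] → cuts [28]
  XjeI (ACAGTCTC, off=0): starts [7] → cuts [7]

Pooled cuts: [7, 28, 43]

Fragment lengths:
  7→28: 21 bp
  28→43: 15 bp
  43→7 (wrap): 51-43+7 = 15 bp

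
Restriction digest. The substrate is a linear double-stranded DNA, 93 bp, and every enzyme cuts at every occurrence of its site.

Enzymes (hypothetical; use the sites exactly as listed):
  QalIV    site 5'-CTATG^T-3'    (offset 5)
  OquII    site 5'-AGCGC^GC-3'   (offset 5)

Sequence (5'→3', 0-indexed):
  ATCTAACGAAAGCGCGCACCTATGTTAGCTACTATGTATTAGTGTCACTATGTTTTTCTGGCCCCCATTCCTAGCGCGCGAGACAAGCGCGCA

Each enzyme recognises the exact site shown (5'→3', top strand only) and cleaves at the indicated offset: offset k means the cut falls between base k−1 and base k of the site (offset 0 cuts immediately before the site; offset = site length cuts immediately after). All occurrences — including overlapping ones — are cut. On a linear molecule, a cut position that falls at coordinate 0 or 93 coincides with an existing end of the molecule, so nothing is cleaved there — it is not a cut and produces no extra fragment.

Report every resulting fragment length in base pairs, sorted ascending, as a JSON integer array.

Per-enzyme occurrences:
  QalIV (CTATGT, off=5): starts [19, 31, 47] → cuts [24, 36, 52]
  OquII (AGCGCGC, off=5): starts [10, 72, 85] → cuts [15, 77, 90]

All cut coordinates (distinct, sorted): [15, 24, 36, 52, 77, 90]

Fragment lengths:
  [0,15): 15 bp
  [15,24): 9 bp
  [24,36): 12 bp
  [36,52): 16 bp
  [52,77): 25 bp
  [77,90): 13 bp
  [90,93): 3 bp

[3,9,12,13,15,16,25]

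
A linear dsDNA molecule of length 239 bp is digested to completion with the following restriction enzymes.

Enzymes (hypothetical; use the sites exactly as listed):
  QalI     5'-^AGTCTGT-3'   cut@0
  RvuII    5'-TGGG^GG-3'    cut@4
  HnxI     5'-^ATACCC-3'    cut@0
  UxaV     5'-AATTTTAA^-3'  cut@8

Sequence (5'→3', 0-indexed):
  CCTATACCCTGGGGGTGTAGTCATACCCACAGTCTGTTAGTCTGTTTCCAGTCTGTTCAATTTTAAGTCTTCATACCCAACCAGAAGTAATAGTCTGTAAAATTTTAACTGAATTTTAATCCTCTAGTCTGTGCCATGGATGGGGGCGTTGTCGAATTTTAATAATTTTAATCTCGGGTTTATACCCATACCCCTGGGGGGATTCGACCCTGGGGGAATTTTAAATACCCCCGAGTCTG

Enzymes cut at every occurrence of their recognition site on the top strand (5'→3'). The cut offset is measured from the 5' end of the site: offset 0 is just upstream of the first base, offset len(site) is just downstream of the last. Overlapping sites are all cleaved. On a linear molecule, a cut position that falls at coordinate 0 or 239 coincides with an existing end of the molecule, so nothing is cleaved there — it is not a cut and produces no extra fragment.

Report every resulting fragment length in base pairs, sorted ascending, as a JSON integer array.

[3,6,6,6,8,8,9,9,10,10,10,11,11,11,15,16,17,17,18,19,19]

Per-enzyme occurrences:
  QalI (AGTCTGT, off=0): starts [30, 38, 49, 91, 125] → cuts [30, 38, 49, 91, 125]
  RvuII (TGGGGG, off=4): starts [9, 140, 194, 210] → cuts [13, 144, 198, 214]
  HnxI (ATACCC, off=0): starts [3, 22, 72, 181, 187, 224] → cuts [3, 22, 72, 181, 187, 224]
  UxaV (AATTTTAA, off=8): starts [58, 100, 111, 154, 163, 216] → cuts [66, 108, 119, 162, 171, 224]

All cut coordinates (distinct, sorted): [3, 13, 22, 30, 38, 49, 66, 72, 91, 108, 119, 125, 144, 162, 171, 181, 187, 198, 214, 224]

Fragment lengths:
  [0,3): 3 bp
  [3,13): 10 bp
  [13,22): 9 bp
  [22,30): 8 bp
  [30,38): 8 bp
  [38,49): 11 bp
  [49,66): 17 bp
  [66,72): 6 bp
  [72,91): 19 bp
  [91,108): 17 bp
  [108,119): 11 bp
  [119,125): 6 bp
  [125,144): 19 bp
  [144,162): 18 bp
  [162,171): 9 bp
  [171,181): 10 bp
  [181,187): 6 bp
  [187,198): 11 bp
  [198,214): 16 bp
  [214,224): 10 bp
  [224,239): 15 bp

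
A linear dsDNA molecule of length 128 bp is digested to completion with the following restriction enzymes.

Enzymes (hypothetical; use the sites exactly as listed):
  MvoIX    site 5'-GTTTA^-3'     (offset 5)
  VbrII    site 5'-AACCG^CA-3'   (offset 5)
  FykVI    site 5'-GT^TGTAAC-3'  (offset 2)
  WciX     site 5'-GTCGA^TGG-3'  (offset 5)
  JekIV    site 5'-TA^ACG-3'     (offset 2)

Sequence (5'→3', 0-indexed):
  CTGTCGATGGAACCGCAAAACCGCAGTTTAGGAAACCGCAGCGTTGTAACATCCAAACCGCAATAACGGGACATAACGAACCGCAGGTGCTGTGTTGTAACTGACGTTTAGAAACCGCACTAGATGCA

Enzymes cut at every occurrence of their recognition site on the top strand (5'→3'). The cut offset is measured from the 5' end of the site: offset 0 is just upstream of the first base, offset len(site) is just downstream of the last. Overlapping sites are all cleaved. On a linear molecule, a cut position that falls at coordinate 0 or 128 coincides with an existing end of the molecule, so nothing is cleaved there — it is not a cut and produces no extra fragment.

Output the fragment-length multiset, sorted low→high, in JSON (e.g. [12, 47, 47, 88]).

Site scan:
  MvoIX (GTTTA, off=5): starts [25, 105] → cuts [30, 110]
  VbrII (AACCGCA, off=5): starts [10, 18, 33, 55, 78, 112] → cuts [15, 23, 38, 60, 83, 117]
  FykVI (GTTGTAAC, off=2): starts [42, 93] → cuts [44, 95]
  WciX (GTCGATGG, off=5): starts [2] → cuts [7]
  JekIV (TAACG, off=2): starts [63, 73] → cuts [65, 75]

All cut coordinates (distinct, sorted): [7, 15, 23, 30, 38, 44, 60, 65, 75, 83, 95, 110, 117]

Fragment lengths:
  [0,7): 7 bp
  [7,15): 8 bp
  [15,23): 8 bp
  [23,30): 7 bp
  [30,38): 8 bp
  [38,44): 6 bp
  [44,60): 16 bp
  [60,65): 5 bp
  [65,75): 10 bp
  [75,83): 8 bp
  [83,95): 12 bp
  [95,110): 15 bp
  [110,117): 7 bp
  [117,128): 11 bp

[5,6,7,7,7,8,8,8,8,10,11,12,15,16]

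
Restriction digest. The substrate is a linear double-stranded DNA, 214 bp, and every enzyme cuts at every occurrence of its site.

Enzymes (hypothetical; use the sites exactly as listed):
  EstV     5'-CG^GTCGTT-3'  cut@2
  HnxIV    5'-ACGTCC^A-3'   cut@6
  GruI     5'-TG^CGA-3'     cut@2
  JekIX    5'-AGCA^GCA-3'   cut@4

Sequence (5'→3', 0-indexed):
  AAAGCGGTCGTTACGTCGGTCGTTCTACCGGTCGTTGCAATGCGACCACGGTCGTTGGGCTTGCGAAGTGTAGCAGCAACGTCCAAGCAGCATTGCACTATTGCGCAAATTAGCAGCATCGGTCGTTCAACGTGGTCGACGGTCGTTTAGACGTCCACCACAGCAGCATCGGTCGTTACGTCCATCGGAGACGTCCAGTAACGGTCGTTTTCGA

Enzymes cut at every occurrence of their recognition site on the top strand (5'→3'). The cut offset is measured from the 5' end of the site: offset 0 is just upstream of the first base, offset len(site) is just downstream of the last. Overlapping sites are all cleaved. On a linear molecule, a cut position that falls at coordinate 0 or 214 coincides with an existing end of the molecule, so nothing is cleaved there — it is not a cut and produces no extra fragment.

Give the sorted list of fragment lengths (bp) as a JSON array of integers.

Scan for sites:
  EstV (CGGTCGTT, off=2): starts [4, 16, 28, 48, 119, 139, 169, 201] → cuts [6, 18, 30, 50, 121, 141, 171, 203]
  HnxIV (ACGTCCA, off=6): starts [78, 150, 177, 190] → cuts [84, 156, 183, 196]
  GruI (TGCGA, off=2): starts [40, 61] → cuts [42, 63]
  JekIX (AGCAGCA, off=4): starts [71, 85, 111, 161] → cuts [75, 89, 115, 165]

Pooled cuts: [6, 18, 30, 42, 50, 63, 75, 84, 89, 115, 121, 141, 156, 165, 171, 183, 196, 203]

Fragment lengths:
  [0,6): 6 bp
  [6,18): 12 bp
  [18,30): 12 bp
  [30,42): 12 bp
  [42,50): 8 bp
  [50,63): 13 bp
  [63,75): 12 bp
  [75,84): 9 bp
  [84,89): 5 bp
  [89,115): 26 bp
  [115,121): 6 bp
  [121,141): 20 bp
  [141,156): 15 bp
  [156,165): 9 bp
  [165,171): 6 bp
  [171,183): 12 bp
  [183,196): 13 bp
  [196,203): 7 bp
  [203,214): 11 bp

[5,6,6,6,7,8,9,9,11,12,12,12,12,12,13,13,15,20,26]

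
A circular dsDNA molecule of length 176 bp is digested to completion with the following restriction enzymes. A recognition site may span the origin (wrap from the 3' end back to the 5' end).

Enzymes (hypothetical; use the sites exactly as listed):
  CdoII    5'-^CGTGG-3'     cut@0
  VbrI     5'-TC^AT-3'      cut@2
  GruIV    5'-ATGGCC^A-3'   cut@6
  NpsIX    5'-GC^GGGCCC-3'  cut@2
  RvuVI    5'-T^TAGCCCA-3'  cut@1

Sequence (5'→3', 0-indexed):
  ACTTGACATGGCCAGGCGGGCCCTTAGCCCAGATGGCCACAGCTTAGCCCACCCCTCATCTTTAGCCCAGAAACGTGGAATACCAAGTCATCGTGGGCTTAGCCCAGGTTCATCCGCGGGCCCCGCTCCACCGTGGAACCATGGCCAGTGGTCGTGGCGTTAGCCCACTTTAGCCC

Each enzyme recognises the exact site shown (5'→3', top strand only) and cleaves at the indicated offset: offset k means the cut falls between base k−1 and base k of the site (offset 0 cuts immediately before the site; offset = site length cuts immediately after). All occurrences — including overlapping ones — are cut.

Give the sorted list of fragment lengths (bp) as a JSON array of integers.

[2,4,5,6,6,6,7,8,8,10,11,12,13,14,14,15,16,19]

Per-enzyme occurrences:
  CdoII CGTGG/0: at [73, 91, 131, 152] ⇒ [73, 91, 131, 152]
  VbrI TCAT/2: at [55, 87, 109] ⇒ [57, 89, 111]
  GruIV ATGGCCA/6: at [7, 32, 140] ⇒ [13, 38, 146]
  NpsIX GCGGGCCC/2: at [15, 115] ⇒ [17, 117]
  RvuVI TTAGCCCA/1: at [23, 43, 61, 98, 159, 169] ⇒ [24, 44, 62, 99, 160, 170]

Pooled cuts: [13, 17, 24, 38, 44, 57, 62, 73, 89, 91, 99, 111, 117, 131, 146, 152, 160, 170]

Fragments:
  13→17: 4 bp
  17→24: 7 bp
  24→38: 14 bp
  38→44: 6 bp
  44→57: 13 bp
  57→62: 5 bp
  62→73: 11 bp
  73→89: 16 bp
  89→91: 2 bp
  91→99: 8 bp
  99→111: 12 bp
  111→117: 6 bp
  117→131: 14 bp
  131→146: 15 bp
  146→152: 6 bp
  152→160: 8 bp
  160→170: 10 bp
  170→13 (wrap): 176-170+13 = 19 bp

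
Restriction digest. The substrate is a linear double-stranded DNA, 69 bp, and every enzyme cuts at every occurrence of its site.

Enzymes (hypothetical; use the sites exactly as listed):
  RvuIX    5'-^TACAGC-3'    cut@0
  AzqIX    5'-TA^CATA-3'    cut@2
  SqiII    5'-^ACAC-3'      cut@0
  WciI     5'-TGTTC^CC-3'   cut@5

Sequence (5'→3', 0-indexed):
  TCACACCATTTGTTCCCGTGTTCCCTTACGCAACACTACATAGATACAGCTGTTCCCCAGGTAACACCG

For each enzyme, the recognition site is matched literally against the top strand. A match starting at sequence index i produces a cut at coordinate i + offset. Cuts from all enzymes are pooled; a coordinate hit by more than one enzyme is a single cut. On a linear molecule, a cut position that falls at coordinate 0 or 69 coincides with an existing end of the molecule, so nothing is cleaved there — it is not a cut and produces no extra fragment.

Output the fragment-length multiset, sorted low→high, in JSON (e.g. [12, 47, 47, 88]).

[2,6,6,6,8,8,9,11,13]

Scan for sites:
  RvuIX TACAGC/0: at [44] ⇒ [44]
  AzqIX TACATA/2: at [36] ⇒ [38]
  SqiII ACAC/0: at [2, 32, 63] ⇒ [2, 32, 63]
  WciI TGTTCCC/5: at [10, 18, 50] ⇒ [15, 23, 55]

All cut coordinates (distinct, sorted): [2, 15, 23, 32, 38, 44, 55, 63]

Fragment lengths:
  [0,2): 2 bp
  [2,15): 13 bp
  [15,23): 8 bp
  [23,32): 9 bp
  [32,38): 6 bp
  [38,44): 6 bp
  [44,55): 11 bp
  [55,63): 8 bp
  [63,69): 6 bp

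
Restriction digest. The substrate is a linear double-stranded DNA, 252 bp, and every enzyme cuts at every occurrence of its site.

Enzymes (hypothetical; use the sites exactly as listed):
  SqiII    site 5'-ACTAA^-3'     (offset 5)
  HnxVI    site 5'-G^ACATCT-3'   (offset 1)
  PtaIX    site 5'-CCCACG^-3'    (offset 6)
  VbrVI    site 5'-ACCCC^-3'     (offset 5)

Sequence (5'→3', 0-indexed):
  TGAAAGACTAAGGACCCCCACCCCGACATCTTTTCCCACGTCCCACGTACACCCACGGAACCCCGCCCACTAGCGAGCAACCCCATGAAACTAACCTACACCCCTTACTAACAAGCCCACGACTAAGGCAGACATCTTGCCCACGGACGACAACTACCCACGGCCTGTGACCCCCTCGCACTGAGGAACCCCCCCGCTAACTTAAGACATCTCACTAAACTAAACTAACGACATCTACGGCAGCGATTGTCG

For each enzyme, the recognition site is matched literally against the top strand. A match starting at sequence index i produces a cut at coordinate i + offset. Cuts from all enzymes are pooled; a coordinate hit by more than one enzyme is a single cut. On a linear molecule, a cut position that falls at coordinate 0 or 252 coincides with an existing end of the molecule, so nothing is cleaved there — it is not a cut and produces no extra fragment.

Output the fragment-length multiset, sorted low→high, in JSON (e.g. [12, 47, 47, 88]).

[1,2,5,5,5,5,6,7,7,7,7,10,10,10,10,11,12,12,14,14,15,17,18,20,22]

Per-enzyme occurrences:
  SqiII (ACTAA, off=5): starts [6, 89, 106, 121, 213, 218, 223] → cuts [11, 94, 111, 126, 218, 223, 228]
  HnxVI (GACATCT, off=1): starts [24, 130, 205, 229] → cuts [25, 131, 206, 230]
  PtaIX (CCCACG, off=6): starts [34, 41, 51, 115, 139, 156] → cuts [40, 47, 57, 121, 145, 162]
  VbrVI (ACCCC, off=5): starts [13, 19, 59, 79, 99, 169, 187] → cuts [18, 24, 64, 84, 104, 174, 192]

Pooled cuts: [11, 18, 24, 25, 40, 47, 57, 64, 84, 94, 104, 111, 121, 126, 131, 145, 162, 174, 192, 206, 218, 223, 228, 230]

Fragment lengths:
  [0,11): 11 bp
  [11,18): 7 bp
  [18,24): 6 bp
  [24,25): 1 bp
  [25,40): 15 bp
  [40,47): 7 bp
  [47,57): 10 bp
  [57,64): 7 bp
  [64,84): 20 bp
  [84,94): 10 bp
  [94,104): 10 bp
  [104,111): 7 bp
  [111,121): 10 bp
  [121,126): 5 bp
  [126,131): 5 bp
  [131,145): 14 bp
  [145,162): 17 bp
  [162,174): 12 bp
  [174,192): 18 bp
  [192,206): 14 bp
  [206,218): 12 bp
  [218,223): 5 bp
  [223,228): 5 bp
  [228,230): 2 bp
  [230,252): 22 bp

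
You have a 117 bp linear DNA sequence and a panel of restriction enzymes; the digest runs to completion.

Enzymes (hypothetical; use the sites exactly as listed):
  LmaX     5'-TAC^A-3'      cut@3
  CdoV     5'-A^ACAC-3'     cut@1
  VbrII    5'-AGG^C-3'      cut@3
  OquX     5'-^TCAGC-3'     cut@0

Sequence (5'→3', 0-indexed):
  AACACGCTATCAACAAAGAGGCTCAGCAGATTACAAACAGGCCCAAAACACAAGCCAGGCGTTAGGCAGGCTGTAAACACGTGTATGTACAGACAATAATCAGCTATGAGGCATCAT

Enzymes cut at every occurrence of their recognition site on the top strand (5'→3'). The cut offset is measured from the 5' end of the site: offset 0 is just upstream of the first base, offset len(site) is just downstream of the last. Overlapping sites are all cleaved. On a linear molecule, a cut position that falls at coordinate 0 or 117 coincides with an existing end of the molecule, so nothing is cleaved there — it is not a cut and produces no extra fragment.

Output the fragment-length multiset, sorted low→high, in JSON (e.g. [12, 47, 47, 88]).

[1,1,4,6,6,6,7,7,9,12,12,12,14,20]

Per-enzyme occurrences:
  LmaX (TACA, off=3): starts [31, 87] → cuts [34, 90]
  CdoV (AACAC, off=1): starts [0, 46, 75] → cuts [1, 47, 76]
  VbrII (AGGC, off=3): starts [18, 38, 56, 63, 67, 108] → cuts [21, 41, 59, 66, 70, 111]
  OquX (TCAGC, off=0): starts [22, 99] → cuts [22, 99]

Pooled cuts: [1, 21, 22, 34, 41, 47, 59, 66, 70, 76, 90, 99, 111]

Fragment lengths:
  [0,1): 1 bp
  [1,21): 20 bp
  [21,22): 1 bp
  [22,34): 12 bp
  [34,41): 7 bp
  [41,47): 6 bp
  [47,59): 12 bp
  [59,66): 7 bp
  [66,70): 4 bp
  [70,76): 6 bp
  [76,90): 14 bp
  [90,99): 9 bp
  [99,111): 12 bp
  [111,117): 6 bp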